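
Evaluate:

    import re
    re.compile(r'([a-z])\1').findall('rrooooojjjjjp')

The backreference `\1` re-matches whatever the first group consumed, character for character.
Walking the string: at [0:2] match 'rr', group 1 = 'r'; at [2:4] match 'oo', group 1 = 'o'; at [4:6] match 'oo', group 1 = 'o'; at [7:9] match 'jj', group 1 = 'j'; at [9:11] match 'jj', group 1 = 'j'.
Because there's exactly one group, `findall` drops the full match and keeps group 1 from each hit.

['r', 'o', 'o', 'j', 'j']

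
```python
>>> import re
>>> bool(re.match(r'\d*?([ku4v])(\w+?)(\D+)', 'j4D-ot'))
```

With `match`, the pattern is implicitly anchored at the beginning.
Here the pattern fails at index 0, so the call returns None, and `bool(None)` is False.

False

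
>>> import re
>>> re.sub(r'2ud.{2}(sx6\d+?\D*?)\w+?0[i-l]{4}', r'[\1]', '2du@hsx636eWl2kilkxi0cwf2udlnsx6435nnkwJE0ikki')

'2du@hsx636eWl2kilkxi0cwf[sx64]'

Pattern: the literal '2ud', then exactly 2 of any character; then the literal 'sx6', then one or more of a digit (lazy), then zero or more of a non-digit (lazy) (captured); then one or more of a word character (lazy), then the literal '0', then exactly 4 of a character in [i-l].
Lazy quantifiers expand one character at a time until the remainder of the pattern can match.
Matches: at [24:46] → '2udlnsx6435nnkwJE0ikki'.
Each match is replaced using the text its own group 1 captured.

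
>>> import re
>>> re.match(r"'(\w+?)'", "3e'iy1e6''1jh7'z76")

None

`re.match` only tries the pattern at the start of the string.
Here the string doesn't start with a match, so the call returns None.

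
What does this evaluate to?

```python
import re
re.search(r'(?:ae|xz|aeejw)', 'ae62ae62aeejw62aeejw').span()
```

(0, 2)

`re.search` scans for the first position where the pattern succeeds.
The match spans [0:2] → 'ae'.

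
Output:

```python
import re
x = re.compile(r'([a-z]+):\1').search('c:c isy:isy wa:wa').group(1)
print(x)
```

c

The match spans [0:3] → 'c:c'.
Captured: group 1 = 'c'.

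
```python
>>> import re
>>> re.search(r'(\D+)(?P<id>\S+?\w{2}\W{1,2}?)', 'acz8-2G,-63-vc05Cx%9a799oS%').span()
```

(0, 8)

Pattern: one or more of a non-digit (captured); then one or more of a non-whitespace character (lazy), then exactly 2 of a word character, then 1 to 2 of a non-word character (lazy) (captured as 'id').
A non-greedy quantifier consumes as few characters as it can — just enough that the remainder of the pattern still matches from where it stops; whatever follows it matches normally.
`re.search` scans for the first position where the pattern succeeds.
The match spans [0:8] → 'acz8-2G,'.
Captured: group 1 = 'acz', group 2 = '8-2G,'.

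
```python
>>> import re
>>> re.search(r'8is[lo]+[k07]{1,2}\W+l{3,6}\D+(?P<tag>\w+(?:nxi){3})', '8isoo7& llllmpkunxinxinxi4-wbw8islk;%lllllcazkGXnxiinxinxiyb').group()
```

'8isoo7& llllmpkunxinxinxi'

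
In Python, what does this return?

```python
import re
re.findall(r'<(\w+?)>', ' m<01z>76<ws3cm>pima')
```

Scanning left to right: at [2:7] match '<01z>', group 1 = '01z'; at [9:16] match '<ws3cm>', group 1 = 'ws3cm'.
Because there's exactly one group, `findall` drops the full match and keeps group 1 from each hit.

['01z', 'ws3cm']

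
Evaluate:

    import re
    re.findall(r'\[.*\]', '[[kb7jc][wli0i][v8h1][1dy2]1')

['[[kb7jc][wli0i][v8h1][1dy2]']

Since nothing is captured, `findall` lists the 1 matched substring directly.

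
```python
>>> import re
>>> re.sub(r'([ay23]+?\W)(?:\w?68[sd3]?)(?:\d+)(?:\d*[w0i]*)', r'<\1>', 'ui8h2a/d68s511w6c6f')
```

The pattern matches one or more of one of [ay23] (lazy), then a non-word character (captured); then optionally a word character, then the literal '68', then optionally one of [sd3] (non-capturing group); then one or more of a digit (non-capturing group); then zero or more of a digit, then zero or more of one of [w0i] (non-capturing group).
Matches: at [4:15] → '2a/d68s511w'.
The replacement refers to a captured group, so each match is rewritten using its own captured text.

'ui8h<2a/>6c6f'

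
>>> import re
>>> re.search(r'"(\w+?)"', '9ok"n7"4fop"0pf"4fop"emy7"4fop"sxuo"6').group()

'"n7"'

`search` walks the string left to right and returns the first match it finds.
The match spans [3:7] → '"n7"'.
Captured: group 1 = 'n7'.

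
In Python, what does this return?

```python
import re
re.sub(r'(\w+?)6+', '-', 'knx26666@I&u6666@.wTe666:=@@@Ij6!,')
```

'-@I&-@.-:=@@@-!,'

Each match is replaced by '-'.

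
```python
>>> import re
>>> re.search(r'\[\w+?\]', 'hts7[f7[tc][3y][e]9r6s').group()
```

'[tc]'

`re.search` tries every starting position until one works.
The match spans [7:11] → '[tc]'.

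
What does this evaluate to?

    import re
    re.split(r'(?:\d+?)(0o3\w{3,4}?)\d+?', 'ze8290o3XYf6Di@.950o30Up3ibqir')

This matches one or more of a digit (lazy) (non-capturing group); then the literal '0o3', then 3 to 4 of a word character (lazy) (captured); then one or more of a digit (lazy).
`re.split` interleaves the captured-group text with the surrounding fragments.

['ze', '0o3XYf', 'Di@.', '0o30Up', 'ibqir']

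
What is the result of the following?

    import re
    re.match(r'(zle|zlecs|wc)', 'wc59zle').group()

'wc'

`re.match` won't scan ahead — the pattern has to work from the very first character.
The match spans [0:2] → 'wc'.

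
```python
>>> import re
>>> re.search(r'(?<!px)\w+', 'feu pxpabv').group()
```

The negative lookahead/lookbehind blocks any match where the forbidden context is present.
Unlike `match`, `search` isn't anchored — it looks for the pattern anywhere in the string.
The match spans [0:3] → 'feu'.

'feu'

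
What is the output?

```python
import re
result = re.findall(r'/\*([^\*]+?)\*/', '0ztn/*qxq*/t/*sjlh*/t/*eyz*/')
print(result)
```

['qxq', 'sjlh', 'eyz']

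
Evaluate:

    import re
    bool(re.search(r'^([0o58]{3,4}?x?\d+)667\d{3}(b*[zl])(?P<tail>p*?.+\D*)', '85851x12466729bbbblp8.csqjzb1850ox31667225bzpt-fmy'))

Here nothing in the string fits, so the call returns None, and `bool(None)` is False.

False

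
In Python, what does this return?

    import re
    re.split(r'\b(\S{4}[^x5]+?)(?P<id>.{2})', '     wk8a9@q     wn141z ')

['     ', 'wk8a9', '@q', '     ', 'wn141', 'z ', '']

This matches a word boundary (`\b`, zero-width); then exactly 4 of a non-whitespace character, then one or more of any character except [x5] (lazy) (captured); then exactly 2 of any character (captured as 'id').
Matches to split on: at [5:12] → 'wk8a9@q'; at [17:24] → 'wn141z '.
The group in the pattern means `split` returns the separators' captures alongside the pieces.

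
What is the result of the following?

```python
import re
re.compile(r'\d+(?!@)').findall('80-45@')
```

['80', '4']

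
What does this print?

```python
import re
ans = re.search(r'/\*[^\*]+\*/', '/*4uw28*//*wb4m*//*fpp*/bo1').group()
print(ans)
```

/*4uw28*/

Unlike `match`, `search` isn't anchored — it looks for the pattern anywhere in the string.
The match spans [0:9] → '/*4uw28*/'.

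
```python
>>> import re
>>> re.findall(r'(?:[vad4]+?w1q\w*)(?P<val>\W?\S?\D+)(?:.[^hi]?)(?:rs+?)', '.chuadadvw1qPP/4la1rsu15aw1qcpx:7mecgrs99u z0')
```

['/4la', ':7mec']

This matches one or more of one of [vad4] (lazy), then the literal 'w1q', then zero or more of a word character (non-capturing group); then optionally a non-word character, then optionally a non-whitespace character, then one or more of a non-digit (captured as 'val'); then any character, then optionally any character except [hi] (non-capturing group); then the literal 'r', then one or more of the literal 's' (lazy) (non-capturing group).
Matches: at [4:21] match 'adadvw1qPP/4la1rs', group 1 = '/4la'; at [24:39] match 'aw1qcpx:7mecgrs', group 1 = ':7mec'.
With a single group, `findall` returns only what that group captured — 2 items.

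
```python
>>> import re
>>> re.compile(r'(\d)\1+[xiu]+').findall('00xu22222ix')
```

['0', '2']

The backreference `\1` re-matches whatever the first group consumed, character for character.
Scanning left to right: at [0:4] match '00xu', group 1 = '0'; at [4:11] match '22222ix', group 1 = '2'.
One capturing group, so `findall` returns just the captured substring from each match — 2 in all.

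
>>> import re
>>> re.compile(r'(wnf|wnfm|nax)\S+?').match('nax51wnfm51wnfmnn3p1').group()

'nax5'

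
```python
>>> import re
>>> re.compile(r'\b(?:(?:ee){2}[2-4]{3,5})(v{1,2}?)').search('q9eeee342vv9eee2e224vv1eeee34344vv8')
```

None

Pattern: a word boundary (`\b`, zero-width); then the literal 'ee' repeated 2 times, then 3 to 5 of a character in [2-4] (non-capturing group); then 1 to 2 of a literal 'v' (lazy) (captured).
`re.search` tries every starting position until one works.
Here nothing in the string fits, so the call returns None.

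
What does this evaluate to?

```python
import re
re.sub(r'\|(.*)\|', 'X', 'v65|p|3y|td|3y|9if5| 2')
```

'v65X 2'

Matches: at [3:20] → '|p|3y|td|3y|9if5|'.
Each match is replaced by 'X'.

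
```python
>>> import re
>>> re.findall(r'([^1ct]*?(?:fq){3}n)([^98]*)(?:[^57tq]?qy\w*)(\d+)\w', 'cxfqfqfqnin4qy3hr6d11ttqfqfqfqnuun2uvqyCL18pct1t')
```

[('xfqfqfqn', 'in4qy3hr6d11ttqfqfqfqnuun2uv', '1')]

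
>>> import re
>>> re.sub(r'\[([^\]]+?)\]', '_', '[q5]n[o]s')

Matches: at [0:4] → '[q5]'; at [5:8] → '[o]'.
Every occurrence is swapped for '_'.

'_n_s'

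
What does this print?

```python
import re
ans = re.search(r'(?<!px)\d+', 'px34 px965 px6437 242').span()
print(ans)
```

A negative assertion filters positions out without eating any characters.
`re.search` scans for the first position where the pattern succeeds.
The match spans [3:4] → '4'.

(3, 4)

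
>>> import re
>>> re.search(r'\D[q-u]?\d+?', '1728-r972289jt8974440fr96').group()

'-r9'

This matches a non-digit, then optionally a character in [q-u]; then one or more of a digit (lazy).
A `+?`/`*?`/`{m,n}?` starts at its minimum and grows only as far as needed for what follows to match.
`search` walks the string left to right and returns the first match it finds.
The match spans [4:7] → '-r9'.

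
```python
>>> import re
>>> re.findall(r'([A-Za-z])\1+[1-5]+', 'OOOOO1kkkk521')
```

['O', 'k']

`\1` has to match the exact text group 1 already captured.
Scanning left to right: at [0:6] match 'OOOOO1', group 1 = 'O'; at [6:13] match 'kkkk521', group 1 = 'k'.
`findall` collects group 1 from each match (2 total).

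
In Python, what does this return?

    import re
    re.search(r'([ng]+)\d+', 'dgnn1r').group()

'gnn1'

Pattern: one or more of one of [ng] (captured); then one or more of a digit.
The match spans [1:5] → 'gnn1'.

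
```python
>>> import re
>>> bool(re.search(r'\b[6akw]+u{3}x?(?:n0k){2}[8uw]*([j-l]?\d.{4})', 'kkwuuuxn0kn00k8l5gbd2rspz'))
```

False

Here nothing in the string fits, so the call returns None, and `bool(None)` is False.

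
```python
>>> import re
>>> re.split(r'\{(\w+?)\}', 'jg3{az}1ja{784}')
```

['jg3', 'az', '1ja', '784', '']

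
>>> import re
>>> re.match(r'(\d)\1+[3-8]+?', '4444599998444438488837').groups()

The backreference `\1` re-matches whatever the first group consumed, character for character.
`match` is anchored at position 0; if the pattern doesn't fit there, it returns None.
The match spans [0:5] → '44445'.
Captured: group 1 = '4'.

('4',)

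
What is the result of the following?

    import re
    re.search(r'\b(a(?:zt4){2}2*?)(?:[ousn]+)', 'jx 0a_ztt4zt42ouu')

Pattern: a word boundary (`\b`, zero-width); then a literal 'a', then the literal 'zt4' repeated 2 times, then zero or more of the literal '2' (lazy) (captured); then one or more of one of [ousn] (non-capturing group).
Unlike `match`, `search` isn't anchored — it looks for the pattern anywhere in the string.
Here no position works, so the call returns None.

None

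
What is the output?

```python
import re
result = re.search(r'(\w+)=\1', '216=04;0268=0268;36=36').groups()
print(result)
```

('0268',)

The match spans [7:16] → '0268=0268'.
Captured: group 1 = '0268'.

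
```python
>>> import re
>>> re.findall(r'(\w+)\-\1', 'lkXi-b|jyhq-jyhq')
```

`\1` has to match the exact text group 1 already captured.
Matches: at [7:16] match 'jyhq-jyhq', group 1 = 'jyhq'.
Because there's exactly one group, `findall` drops the full match and keeps group 1 from the one hit.

['jyhq']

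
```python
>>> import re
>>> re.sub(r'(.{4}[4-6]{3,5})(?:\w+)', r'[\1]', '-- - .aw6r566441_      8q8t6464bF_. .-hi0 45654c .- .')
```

'-- - .[aw6r56644]      [8q8t6464]. .-[hi0 45654] .- .'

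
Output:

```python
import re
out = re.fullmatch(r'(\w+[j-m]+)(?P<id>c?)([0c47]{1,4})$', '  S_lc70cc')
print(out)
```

This matches one or more of a word character, then one or more of a character in [j-m] (captured); then optionally a literal 'c' (captured as 'id'); then 1 to 4 of one of [0c47] (captured); then anchored at the end.
`re.fullmatch` requires the pattern to consume the entire string.
Here the pattern can't cover the whole string, so the call returns None.

None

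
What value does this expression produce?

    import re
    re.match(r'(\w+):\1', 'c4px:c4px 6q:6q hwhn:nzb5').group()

'c4px:c4px'

With `match`, the pattern is implicitly anchored at the beginning.
The match spans [0:9] → 'c4px:c4px'.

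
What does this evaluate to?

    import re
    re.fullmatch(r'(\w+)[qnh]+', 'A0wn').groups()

Pattern: one or more of a word character (captured); then one or more of one of [qnh].
For `fullmatch`, every character of the input must be accounted for by the pattern.
The match spans [0:4] → 'A0wn'.
Captured: group 1 = 'A0w'.

('A0w',)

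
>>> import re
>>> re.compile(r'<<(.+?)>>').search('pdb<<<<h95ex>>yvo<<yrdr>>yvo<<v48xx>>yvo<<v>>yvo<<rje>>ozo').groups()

The match spans [3:14] → '<<<<h95ex>>'.
Captured: group 1 = '<<h95ex'.

('<<h95ex',)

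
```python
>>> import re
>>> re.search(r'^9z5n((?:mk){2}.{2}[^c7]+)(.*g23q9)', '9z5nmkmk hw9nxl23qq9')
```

None

The pattern matches anchored at the start of the string; then the literal '9z', then the literal '5n'; then the literal 'mk' repeated 2 times, then exactly 2 of any character, then one or more of any character except [c7] (captured); then zero or more of any character, then the literal 'g23', then the literal 'q9' (captured).
`search` walks the string left to right and returns the first match it finds.
Here no position works, so the call returns None.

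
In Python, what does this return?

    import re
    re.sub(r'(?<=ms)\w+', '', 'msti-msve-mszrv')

'ms-ms-ms'

Lookahead/lookbehind check context without consuming it, so the matched span excludes the asserted characters.
Matches: at [2:4] → 'ti'; at [7:9] → 've'; at [12:15] → 'zrv'.
`sub` substitutes '' at each match site.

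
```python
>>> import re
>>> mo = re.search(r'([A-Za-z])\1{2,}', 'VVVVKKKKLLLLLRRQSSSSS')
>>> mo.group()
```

After group 1 captures some text, `\1` only succeeds where that same text appears again.
The match spans [0:4] → 'VVVV'.

'VVVV'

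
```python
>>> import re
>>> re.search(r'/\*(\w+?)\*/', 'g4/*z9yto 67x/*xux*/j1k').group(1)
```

'xux'

`re.search` scans for the first position where the pattern succeeds.
The match spans [13:20] → '/*xux*/'.
Captured: group 1 = 'xux'.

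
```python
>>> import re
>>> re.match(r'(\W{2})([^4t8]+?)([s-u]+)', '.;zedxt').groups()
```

('.;', 'zedx', 't')

The match spans [0:7] → '.;zedxt'.
Captured: group 1 = '.;', group 2 = 'zedx', group 3 = 't'.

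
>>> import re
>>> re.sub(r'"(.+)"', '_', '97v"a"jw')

'97v_jw'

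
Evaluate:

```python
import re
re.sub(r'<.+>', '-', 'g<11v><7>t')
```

'g-t'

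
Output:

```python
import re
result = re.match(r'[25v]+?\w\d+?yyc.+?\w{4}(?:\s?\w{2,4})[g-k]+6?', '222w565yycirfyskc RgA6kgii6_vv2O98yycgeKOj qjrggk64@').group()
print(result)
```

222w565yycirfyskc RgA6kgii6

This matches one or more of one of [25v] (lazy), then a word character; then one or more of a digit (lazy); then the literal 'yyc', then one or more of any character (lazy), then exactly 4 of a word character; then optionally whitespace, then 2 to 4 of a word character (non-capturing group); then one or more of a character in [g-k], then optionally the literal '6'.
A `+?`/`*?`/`{m,n}?` starts at its minimum and grows only as far as needed for what follows to match.
`re.match` won't scan ahead — the pattern has to work from the very first character.
The match spans [0:27] → '222w565yycirfyskc RgA6kgii6'.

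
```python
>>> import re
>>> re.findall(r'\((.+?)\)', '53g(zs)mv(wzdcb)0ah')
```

['zs', 'wzdcb']

Because the quantifier is non-greedy, it stops expanding at the earliest point where the rest of the pattern can succeed.
Matches: at [3:7] match '(zs)', group 1 = 'zs'; at [9:16] match '(wzdcb)', group 1 = 'wzdcb'.
`findall` collects group 1 from each match (2 total).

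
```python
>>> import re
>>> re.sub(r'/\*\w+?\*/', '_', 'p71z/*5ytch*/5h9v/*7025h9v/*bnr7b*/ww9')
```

Matches: at [4:13] → '/*5ytch*/'; at [26:35] → '/*bnr7b*/'.
Each match is replaced by '_'.

'p71z_5h9v/*7025h9v_ww9'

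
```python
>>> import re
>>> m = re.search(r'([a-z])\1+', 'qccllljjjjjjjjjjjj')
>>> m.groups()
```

The match spans [1:3] → 'cc'.
Captured: group 1 = 'c'.

('c',)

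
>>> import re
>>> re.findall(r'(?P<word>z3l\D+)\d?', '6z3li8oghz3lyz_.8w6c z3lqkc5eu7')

['z3li', 'z3lyz_.', 'z3lqkc']

Pattern: the literal 'z3l', then one or more of a non-digit (captured as 'word'); then optionally a digit.
Scanning left to right: at [1:6] match 'z3li8', group 1 = 'z3li'; at [9:17] match 'z3lyz_.8', group 1 = 'z3lyz_.'; at [21:28] match 'z3lqkc5', group 1 = 'z3lqkc'.
`findall` collects group 1 from each match (3 total).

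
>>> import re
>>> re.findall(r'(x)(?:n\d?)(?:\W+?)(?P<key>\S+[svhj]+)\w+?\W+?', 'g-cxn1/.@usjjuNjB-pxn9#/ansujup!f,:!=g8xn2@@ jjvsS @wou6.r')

[('x', '.@usjjuNjB-pxn9#/ansuj'), ('x', 'jjvs')]

The pattern matches a literal 'x' (captured); then the literal 'n', then optionally a digit (non-capturing group); then one or more of a non-word character (lazy) (non-capturing group); then one or more of a non-whitespace character, then one or more of one of [svhj] (captured as 'key'); then one or more of a word character (lazy), then one or more of a non-word character (lazy).
Scanning left to right: at [3:32] match 'xn1/.@usjjuNjB-pxn9#/ansujup!', groups = ('x', '.@usjjuNjB-pxn9#/ansuj'); at [39:51] match 'xn2@@ jjvsS ', groups = ('x', 'jjvs').
2 groups means each result is a tuple of 2 captured strings — 2 here.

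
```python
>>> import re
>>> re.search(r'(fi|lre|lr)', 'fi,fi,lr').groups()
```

The match spans [0:2] → 'fi'.
Captured: group 1 = 'fi'.

('fi',)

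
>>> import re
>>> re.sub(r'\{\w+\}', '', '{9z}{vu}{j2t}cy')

'cy'

Every occurrence is swapped for ''.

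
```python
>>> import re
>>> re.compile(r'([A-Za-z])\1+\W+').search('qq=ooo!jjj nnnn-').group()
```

`\1` is not a pattern — it's the concrete string captured by group 1, re-applied verbatim.
`search` walks the string left to right and returns the first match it finds.
The match spans [0:3] → 'qq='.
Captured: group 1 = 'q'.

'qq='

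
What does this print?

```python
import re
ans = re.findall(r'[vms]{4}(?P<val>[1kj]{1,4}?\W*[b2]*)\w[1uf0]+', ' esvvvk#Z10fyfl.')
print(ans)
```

The pattern matches exactly 4 of one of [vms]; then 1 to 4 of one of [1kj] (lazy), then zero or more of a non-word character, then zero or more of one of [b2] (captured as 'val'); then a word character, then one or more of one of [1uf0].
Because there's exactly one group, `findall` drops the full match and keeps group 1 from the one hit.

['k#']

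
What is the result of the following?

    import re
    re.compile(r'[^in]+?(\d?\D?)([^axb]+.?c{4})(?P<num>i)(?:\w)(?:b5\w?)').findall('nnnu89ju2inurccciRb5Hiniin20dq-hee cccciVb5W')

The pattern matches one or more of any character except [in] (lazy); then optionally a digit, then optionally a non-digit (captured); then one or more of any character except [axb], then optionally any character, then exactly 4 of a literal 'c' (captured); then a literal 'i' (captured as 'num'); then a word character (non-capturing group); then the literal 'b5', then optionally a word character (non-capturing group).
The `?` after the quantifier makes it lazy — it takes as little as possible before letting the rest of the pattern try.
Matches: at [17:44] match 'Rb5Hiniin20dq-hee cccciVb5W', groups = ('b', '5Hiniin20dq-hee cccc', 'i').
`findall` packs the 3 group values into a tuple for every match.

[('b', '5Hiniin20dq-hee cccc', 'i')]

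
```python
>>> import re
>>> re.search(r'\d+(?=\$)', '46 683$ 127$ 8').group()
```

The `(?=…)`/`(?<=…)` assertion just peeks at neighbouring text; it doesn't advance the match position.
The match spans [3:6] → '683'.

'683'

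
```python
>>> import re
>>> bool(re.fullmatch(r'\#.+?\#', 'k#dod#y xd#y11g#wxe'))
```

For `fullmatch`, every character of the input must be accounted for by the pattern.
Here the string isn't matched end-to-end, so the call returns None, and `bool(None)` is False.

False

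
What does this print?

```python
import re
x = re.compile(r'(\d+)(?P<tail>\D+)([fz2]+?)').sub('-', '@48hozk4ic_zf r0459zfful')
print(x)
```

@-k- r-ul

Pattern: one or more of a digit (captured); then one or more of a non-digit (captured as 'tail'); then one or more of one of [fz2] (lazy) (captured).
Matches: at [1:6] → '48hoz'; at [7:13] → '4ic_zf'; at [15:22] → '0459zff'.
Each match is replaced by '-'.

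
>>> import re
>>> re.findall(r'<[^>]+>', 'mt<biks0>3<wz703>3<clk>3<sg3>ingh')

['<biks0>', '<wz703>', '<clk>', '<sg3>']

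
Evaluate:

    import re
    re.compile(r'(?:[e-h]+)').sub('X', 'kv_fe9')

'kv_X9'

Pattern: one or more of a character in [e-h] (non-capturing group).
`sub` substitutes 'X' at each match site.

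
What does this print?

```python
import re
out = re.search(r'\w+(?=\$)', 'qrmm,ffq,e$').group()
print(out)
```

The `(?=…)`/`(?<=…)` assertion just peeks at neighbouring text; it doesn't advance the match position.
The match spans [9:10] → 'e'.

e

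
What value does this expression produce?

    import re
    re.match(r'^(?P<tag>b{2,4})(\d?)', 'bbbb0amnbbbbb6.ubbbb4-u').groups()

('bbbb', '0')

The pattern matches anchored at the start of the string; then 2 to 4 of a literal 'b' (captured as 'tag'); then optionally a digit (captured).
`re.match` only tries the pattern at the start of the string.
The match spans [0:5] → 'bbbb0'.
Captured: group 1 = 'bbbb', group 2 = '0'.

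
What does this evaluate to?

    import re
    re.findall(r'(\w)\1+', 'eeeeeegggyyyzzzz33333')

['e', 'g', 'y', 'z', '3']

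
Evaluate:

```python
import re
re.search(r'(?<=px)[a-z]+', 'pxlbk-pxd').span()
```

(2, 5)

Because the assertion is zero-width, the text it checks is not consumed and won't appear in the result.
`re.search` scans for the first position where the pattern succeeds.
The match spans [2:5] → 'lbk'.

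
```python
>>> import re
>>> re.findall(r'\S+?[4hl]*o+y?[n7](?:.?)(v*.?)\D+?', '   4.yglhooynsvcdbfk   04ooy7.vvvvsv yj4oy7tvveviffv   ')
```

Because there's exactly one group, `findall` drops the full match and keeps group 1 from each hit.

['vc', 'vvvvs', 'vve']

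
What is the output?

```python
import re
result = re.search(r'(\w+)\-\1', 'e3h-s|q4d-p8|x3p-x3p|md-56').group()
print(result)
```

x3p-x3p

`\1` is not a pattern — it's the concrete string captured by group 1, re-applied verbatim.
The match spans [13:20] → 'x3p-x3p'.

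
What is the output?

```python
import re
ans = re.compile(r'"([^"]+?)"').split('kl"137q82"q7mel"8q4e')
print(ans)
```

['kl', '137q82', 'q7mel"8q4e']

The group in the pattern means `split` returns the separators' captures alongside the pieces.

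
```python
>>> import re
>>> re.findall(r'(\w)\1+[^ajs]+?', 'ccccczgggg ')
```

['c', 'g']

`\1` is not a pattern — it's the concrete string captured by group 1, re-applied verbatim.
Walking the string: at [0:6] match 'cccccz', group 1 = 'c'; at [6:11] match 'gggg ', group 1 = 'g'.
One capturing group, so `findall` returns just the captured substring from each match — 2 in all.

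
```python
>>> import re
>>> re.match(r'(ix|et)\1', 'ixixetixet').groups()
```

The match spans [0:4] → 'ixix'.
Captured: group 1 = 'ix'.

('ix',)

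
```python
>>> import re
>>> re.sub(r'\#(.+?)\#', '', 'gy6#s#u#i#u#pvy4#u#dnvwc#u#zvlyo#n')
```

Matches: at [3:6] → '#s#'; at [7:10] → '#i#'; at [11:17] → '#pvy4#'; at [18:25] → '#dnvwc#'; at [26:33] → '#zvlyo#'.
Each match is replaced by ''.

'gy6uuuun'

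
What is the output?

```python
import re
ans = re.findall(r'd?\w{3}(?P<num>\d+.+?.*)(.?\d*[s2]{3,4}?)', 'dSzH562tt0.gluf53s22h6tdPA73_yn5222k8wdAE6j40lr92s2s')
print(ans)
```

The pattern matches optionally the literal 'd', then exactly 3 of a word character; then one or more of a digit, then one or more of any character (lazy), then zero or more of any character (captured as 'num'); then optionally any character, then zero or more of a digit, then 3 to 4 of one of [s2] (lazy) (captured).
Multiple groups make `findall` return tuples — one 2-tuple for the one match.

[('562tt0.gluf53s22h6tdPA73_yn5222k8wdAE6j40lr92', 's2s')]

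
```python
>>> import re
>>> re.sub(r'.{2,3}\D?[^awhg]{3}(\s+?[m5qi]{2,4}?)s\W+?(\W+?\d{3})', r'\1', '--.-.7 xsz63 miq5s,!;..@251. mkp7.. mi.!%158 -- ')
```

Pattern: 2 to 3 of any character, then optionally a non-digit, then exactly 3 of any character except [awhg]; then one or more of whitespace (lazy), then 2 to 4 of one of [m5qi] (lazy) (captured); then a literal 's', then one or more of a non-word character (lazy); then one or more of a non-word character (lazy), then exactly 3 of a digit (captured).
`\1` in the replacement pulls in group 1's text for each match.

'--.-. miq5. mkp7.. mi.!%158 -- '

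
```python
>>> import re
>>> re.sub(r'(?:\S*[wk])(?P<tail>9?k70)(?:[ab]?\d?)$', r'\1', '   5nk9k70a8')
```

`\1` in the replacement pulls in group 1's text for each match.

'   9k70'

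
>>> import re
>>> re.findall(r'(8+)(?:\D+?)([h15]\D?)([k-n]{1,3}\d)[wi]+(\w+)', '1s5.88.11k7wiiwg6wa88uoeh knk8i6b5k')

[('88', 'h ', 'knk8', '6b5k')]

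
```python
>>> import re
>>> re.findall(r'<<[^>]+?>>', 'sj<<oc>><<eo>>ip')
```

Matches: at [2:8] → '<<oc>>'; at [8:14] → '<<eo>>'.
`findall` yields the raw match text (2 of them) because the pattern has no groups.

['<<oc>>', '<<eo>>']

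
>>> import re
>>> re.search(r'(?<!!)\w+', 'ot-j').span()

A negative assertion filters positions out without eating any characters.
The match spans [0:2] → 'ot'.

(0, 2)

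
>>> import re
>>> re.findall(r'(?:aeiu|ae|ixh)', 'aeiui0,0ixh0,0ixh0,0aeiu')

`|` is ordered: at each position the engine commits to the first alternative that works.
Walking the string: at [0:4] → 'aeiu'; at [8:11] → 'ixh'; at [14:17] → 'ixh'; at [20:24] → 'aeiu'.
With no groups in the pattern, `findall` gives back each whole match — 4 here.

['aeiu', 'ixh', 'ixh', 'aeiu']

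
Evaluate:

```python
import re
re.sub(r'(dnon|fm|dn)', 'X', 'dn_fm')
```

`sub` substitutes 'X' at each match site.

'X_X'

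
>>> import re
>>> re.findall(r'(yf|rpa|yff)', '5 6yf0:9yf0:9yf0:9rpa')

['yf', 'yf', 'yf', 'rpa']

Scanning left to right: at [3:5] match 'yf', group 1 = 'yf'; at [8:10] match 'yf', group 1 = 'yf'; at [13:15] match 'yf', group 1 = 'yf'; at [18:21] match 'rpa', group 1 = 'rpa'.
With a single group, `findall` returns only what that group captured — 4 items.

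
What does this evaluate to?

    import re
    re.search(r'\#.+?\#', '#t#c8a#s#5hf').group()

Because the quantifier is non-greedy, it stops expanding at the earliest point where the rest of the pattern can succeed.
The match spans [0:3] → '#t#'.

'#t#'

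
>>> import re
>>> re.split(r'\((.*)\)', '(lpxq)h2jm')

['', 'lpxq', 'h2jm']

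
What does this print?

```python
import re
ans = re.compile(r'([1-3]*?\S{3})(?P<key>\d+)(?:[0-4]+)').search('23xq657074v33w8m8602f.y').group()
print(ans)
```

23xq657074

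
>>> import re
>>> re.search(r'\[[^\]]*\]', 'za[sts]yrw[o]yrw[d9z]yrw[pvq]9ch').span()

(2, 7)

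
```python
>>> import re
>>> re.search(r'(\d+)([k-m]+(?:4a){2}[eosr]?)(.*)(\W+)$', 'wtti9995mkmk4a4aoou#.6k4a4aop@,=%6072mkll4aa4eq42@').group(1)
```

'9995'

Pattern: one or more of a digit (captured); then one or more of a character in [k-m], then the literal '4a' repeated 2 times, then optionally one of [eosr] (captured); then zero or more of any character (captured); then one or more of a non-word character (captured); then anchored at the end.
`re.search` scans for the first position where the pattern succeeds.
The match spans [4:50] → '9995mkmk4a4aoou#.6k4a4aop@,=%6072mkll4aa4eq42@'.
Captured: group 1 = '9995', group 2 = 'mkmk4a4ao', group 3 = 'ou#.6k4a4aop@,=%6072mkll4aa4eq42', group 4 = '@'.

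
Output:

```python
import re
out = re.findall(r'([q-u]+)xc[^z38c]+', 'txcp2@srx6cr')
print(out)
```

['t']

With a single group, `findall` returns only what that group captured — 1 item.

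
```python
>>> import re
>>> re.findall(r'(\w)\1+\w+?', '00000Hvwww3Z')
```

['0', 'w']

`\1` is not a pattern — it's the concrete string captured by group 1, re-applied verbatim.
Matches: at [0:6] match '00000H', group 1 = '0'; at [7:11] match 'www3', group 1 = 'w'.
`findall` collects group 1 from each match (2 total).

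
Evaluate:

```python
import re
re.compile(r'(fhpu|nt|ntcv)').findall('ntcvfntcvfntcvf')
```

['nt', 'nt', 'nt']

Alternation tries branches left to right and keeps the first one that lets the overall match succeed at that position.
Scanning left to right: at [0:2] match 'nt', group 1 = 'nt'; at [5:7] match 'nt', group 1 = 'nt'; at [10:12] match 'nt', group 1 = 'nt'.
With a single group, `findall` returns only what that group captured — 3 items.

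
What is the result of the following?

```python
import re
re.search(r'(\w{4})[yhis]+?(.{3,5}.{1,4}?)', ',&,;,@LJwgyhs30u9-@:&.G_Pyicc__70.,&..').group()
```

'LJwgyhs30u9'

This matches exactly 4 of a word character (captured); then one or more of one of [yhis] (lazy); then 3 to 5 of any character, then 1 to 4 of any character (lazy) (captured).
A non-greedy quantifier consumes as few characters as it can — just enough that the remainder of the pattern still matches from where it stops; whatever follows it matches normally.
`search` walks the string left to right and returns the first match it finds.
The match spans [6:17] → 'LJwgyhs30u9'.
Captured: group 1 = 'LJwg', group 2 = 'hs30u9'.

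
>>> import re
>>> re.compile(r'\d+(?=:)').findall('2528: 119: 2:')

['2528', '119', '2']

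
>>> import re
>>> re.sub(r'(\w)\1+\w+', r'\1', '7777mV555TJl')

'7'

A backreference is literal: `\1` must see the identical characters the first group matched.
Matches: at [0:12] → '7777mV555TJl'.
`\1` in the replacement pulls in group 1's text for each match.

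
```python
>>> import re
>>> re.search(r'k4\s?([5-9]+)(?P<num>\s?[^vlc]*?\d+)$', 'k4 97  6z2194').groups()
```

('97', '  6z2194')

The pattern matches the literal 'k4', then optionally whitespace; then one or more of a character in [5-9] (captured); then optionally whitespace, then zero or more of any character except [vlc] (lazy), then one or more of a digit (captured as 'num'); then anchored at the end.
`re.search` scans for the first position where the pattern succeeds.
The match spans [0:13] → 'k4 97  6z2194'.
Captured: group 1 = '97', group 2 = '  6z2194'.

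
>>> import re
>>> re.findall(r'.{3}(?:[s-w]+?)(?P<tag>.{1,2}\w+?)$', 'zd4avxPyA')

This matches exactly 3 of any character; then one or more of a character in [s-w] (lazy) (non-capturing group); then 1 to 2 of any character, then one or more of a word character (lazy) (captured as 'tag'); then anchored at the end.
Scanning left to right: at [1:9] match 'd4avxPyA', group 1 = 'xPyA'.
With a single group, `findall` returns only what that group captured — 1 item.

['xPyA']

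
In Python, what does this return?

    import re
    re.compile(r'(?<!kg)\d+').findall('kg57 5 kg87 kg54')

['7', '5', '7', '4']

The negative lookaround is zero-width — it rules out positions where the adjacent text would match, without consuming anything.
Since nothing is captured, `findall` lists the 4 matched substrings directly.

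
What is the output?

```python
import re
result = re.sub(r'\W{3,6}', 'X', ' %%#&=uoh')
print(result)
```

Xuoh

Pattern: 3 to 6 of a non-word character.
`sub` substitutes 'X' at each match site.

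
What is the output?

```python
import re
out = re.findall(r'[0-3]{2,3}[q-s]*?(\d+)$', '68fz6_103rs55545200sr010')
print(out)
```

This matches 2 to 3 of a character in [0-3], then zero or more of a character in [q-s] (lazy); then one or more of a digit (captured); then anchored at the end.
Matches: at [16:24] match '200sr010', group 1 = '010'.
With a single group, `findall` returns only what that group captured — 1 item.

['010']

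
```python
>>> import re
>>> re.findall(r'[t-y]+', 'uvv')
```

This matches one or more of a character in [t-y].
Walking the string: at [0:3] → 'uvv'.
With no groups in the pattern, `findall` gives back each whole match — 1 here.

['uvv']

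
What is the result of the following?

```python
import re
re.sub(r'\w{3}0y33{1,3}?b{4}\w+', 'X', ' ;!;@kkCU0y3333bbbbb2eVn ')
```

' ;!;@kX '

The pattern matches exactly 3 of a word character, then the literal '0y3', then 1 to 3 of the literal '3' (lazy); then exactly 4 of the literal 'b', then one or more of a word character.
`sub` substitutes 'X' at each match site.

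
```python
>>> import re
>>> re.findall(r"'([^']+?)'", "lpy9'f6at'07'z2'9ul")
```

['f6at', 'z2']

Matches: at [4:10] match "'f6at'", group 1 = 'f6at'; at [12:16] match "'z2'", group 1 = 'z2'.
With a single group, `findall` returns only what that group captured — 2 items.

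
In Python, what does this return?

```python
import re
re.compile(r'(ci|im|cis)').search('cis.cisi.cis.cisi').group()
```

'ci'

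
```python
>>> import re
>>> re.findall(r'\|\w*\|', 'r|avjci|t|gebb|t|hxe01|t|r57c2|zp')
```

['|avjci|', '|gebb|', '|hxe01|', '|r57c2|']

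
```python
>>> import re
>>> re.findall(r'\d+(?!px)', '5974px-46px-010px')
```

`(?!…)`/`(?<!…)` only lets a position through if the neighbouring text does NOT match; no characters are consumed.
Walking the string: at [0:3] → '597'; at [7:8] → '4'; at [12:14] → '01'.
With no groups in the pattern, `findall` gives back each whole match — 3 here.

['597', '4', '01']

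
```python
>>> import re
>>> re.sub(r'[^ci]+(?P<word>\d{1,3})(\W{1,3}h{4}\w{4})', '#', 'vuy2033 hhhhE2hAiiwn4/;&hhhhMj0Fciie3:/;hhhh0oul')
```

'#ii#cii#'

This matches one or more of any character except [ci]; then 1 to 3 of a digit (captured as 'word'); then 1 to 3 of a non-word character, then exactly 4 of a literal 'h', then exactly 4 of a word character (captured).
`sub` substitutes '#' at each match site.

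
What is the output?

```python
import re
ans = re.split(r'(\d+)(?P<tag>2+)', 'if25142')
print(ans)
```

Pattern: one or more of a digit (captured); then one or more of a literal '2' (captured as 'tag').
Matches to split on: at [2:7] → '25142'.
Because the pattern has a capturing group, `split` also inserts each captured text between the pieces.

['if', '2514', '2', '']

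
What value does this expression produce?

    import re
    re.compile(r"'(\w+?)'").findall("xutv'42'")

['42']

Matches: at [4:8] match "'42'", group 1 = '42'.
One capturing group, so `findall` returns just the captured substring from the one match — 1 in all.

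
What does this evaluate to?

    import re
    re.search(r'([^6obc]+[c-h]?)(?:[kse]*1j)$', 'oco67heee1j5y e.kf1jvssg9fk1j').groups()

('7heee1j5y e.kf1jvssg9fk',)

Pattern: one or more of any character except [6obc], then optionally a character in [c-h] (captured); then zero or more of one of [kse], then the literal '1j' (non-capturing group); then anchored at the end.
Unlike `match`, `search` isn't anchored — it looks for the pattern anywhere in the string.
The match spans [4:29] → '7heee1j5y e.kf1jvssg9fk1j'.
Captured: group 1 = '7heee1j5y e.kf1jvssg9fk'.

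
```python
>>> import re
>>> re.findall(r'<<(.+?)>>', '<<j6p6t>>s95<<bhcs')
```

['j6p6t']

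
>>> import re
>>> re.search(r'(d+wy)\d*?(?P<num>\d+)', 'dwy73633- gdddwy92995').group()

Pattern: one or more of the literal 'd', then the literal 'wy' (captured); then zero or more of a digit (lazy); then one or more of a digit (captured as 'num').
The match spans [0:8] → 'dwy73633'.

'dwy73633'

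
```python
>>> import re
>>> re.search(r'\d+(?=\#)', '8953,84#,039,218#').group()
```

Lookahead/lookbehind check context without consuming it, so the matched span excludes the asserted characters.
`search` walks the string left to right and returns the first match it finds.
The match spans [5:7] → '84'.

'84'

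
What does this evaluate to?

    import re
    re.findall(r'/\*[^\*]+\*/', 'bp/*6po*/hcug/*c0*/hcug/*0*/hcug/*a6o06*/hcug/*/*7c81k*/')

With no groups in the pattern, `findall` gives back each whole match — 5 here.

['/*6po*/', '/*c0*/', '/*0*/', '/*a6o06*/', '/*7c81k*/']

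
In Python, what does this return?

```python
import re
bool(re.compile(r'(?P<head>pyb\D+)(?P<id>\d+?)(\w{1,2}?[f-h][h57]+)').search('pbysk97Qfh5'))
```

False

The pattern matches the literal 'pyb', then one or more of a non-digit (captured as 'head'); then one or more of a digit (lazy) (captured as 'id'); then 1 to 2 of a word character (lazy), then a character in [f-h], then one or more of one of [h57] (captured).
Here no position works, so the call returns None, and `bool(None)` is False.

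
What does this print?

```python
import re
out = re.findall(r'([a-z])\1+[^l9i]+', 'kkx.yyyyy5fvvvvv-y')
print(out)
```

['k']

A backreference is literal: `\1` must see the identical characters the first group matched.
Walking the string: at [0:18] match 'kkx.yyyyy5fvvvvv-y', group 1 = 'k'.
`findall` collects group 1 from the one match (1 total).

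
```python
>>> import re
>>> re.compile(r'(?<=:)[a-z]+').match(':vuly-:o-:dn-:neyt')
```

`match` is anchored at position 0; if the pattern doesn't fit there, it returns None.
Here the pattern fails at index 0, so the call returns None.

None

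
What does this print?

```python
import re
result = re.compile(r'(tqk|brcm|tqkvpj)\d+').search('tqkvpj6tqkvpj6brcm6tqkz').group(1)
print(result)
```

The match spans [0:7] → 'tqkvpj6'.
Captured: group 1 = 'tqkvpj'.

tqkvpj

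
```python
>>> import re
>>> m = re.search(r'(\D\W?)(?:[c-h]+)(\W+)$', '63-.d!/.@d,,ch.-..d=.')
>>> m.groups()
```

('..', '=.')

The match spans [16:21] → '..d=.'.
Captured: group 1 = '..', group 2 = '=.'.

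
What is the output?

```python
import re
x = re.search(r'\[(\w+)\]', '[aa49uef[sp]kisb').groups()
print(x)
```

('sp',)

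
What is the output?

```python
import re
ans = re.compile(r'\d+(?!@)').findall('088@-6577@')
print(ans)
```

['08', '657']

The negative lookaround is zero-width — it rules out positions where the adjacent text would match, without consuming anything.
Walking the string: at [0:2] → '08'; at [5:8] → '657'.
`findall` yields the raw match text (2 of them) because the pattern has no groups.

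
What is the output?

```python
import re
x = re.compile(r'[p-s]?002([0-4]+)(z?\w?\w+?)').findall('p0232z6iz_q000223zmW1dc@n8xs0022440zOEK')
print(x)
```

[('23', 'zmW'), ('2440', 'zOE')]

The pattern matches optionally a character in [p-s], then the literal '002'; then one or more of a character in [0-4] (captured); then optionally the literal 'z', then optionally a word character, then one or more of a word character (lazy) (captured).
A non-greedy quantifier consumes as few characters as it can — just enough that the remainder of the pattern still matches from where it stops; whatever follows it matches normally.
Walking the string: at [12:20] match '00223zmW', groups = ('23', 'zmW'); at [27:38] match 's0022440zOE', groups = ('2440', 'zOE').
With 2 capturing groups, `findall` returns a 2-tuple per match.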